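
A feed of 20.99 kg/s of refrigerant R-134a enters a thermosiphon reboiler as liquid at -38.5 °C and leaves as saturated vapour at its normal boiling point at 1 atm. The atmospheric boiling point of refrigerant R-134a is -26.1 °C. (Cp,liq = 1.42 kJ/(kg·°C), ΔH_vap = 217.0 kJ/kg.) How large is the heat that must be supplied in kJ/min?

Q = 295000 kJ/min

liquid -38.5→-26.1 °C: 17.608 kJ/kg
vaporisation at -26.1 °C: 217 kJ/kg
Δh = 17.608 + 217 = 234.61 kJ/kg
Q = ṁ·Δh = 20.99 kg/s × 234.61 kJ/kg = 4924.4 kJ/s
|Q| = 4924.4 kW = 295470 kJ/min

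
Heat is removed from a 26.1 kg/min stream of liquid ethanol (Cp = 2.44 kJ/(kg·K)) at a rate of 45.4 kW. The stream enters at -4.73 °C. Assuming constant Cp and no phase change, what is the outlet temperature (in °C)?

Q = 45.4 kW = 2724 kJ/min
ΔT = Q/(ṁ·Cp) = 2724/(26.1×2.44) = 42.774 K
T_out = -4.73 − 42.774 = -47.504 °C

T_out = -47.5 °C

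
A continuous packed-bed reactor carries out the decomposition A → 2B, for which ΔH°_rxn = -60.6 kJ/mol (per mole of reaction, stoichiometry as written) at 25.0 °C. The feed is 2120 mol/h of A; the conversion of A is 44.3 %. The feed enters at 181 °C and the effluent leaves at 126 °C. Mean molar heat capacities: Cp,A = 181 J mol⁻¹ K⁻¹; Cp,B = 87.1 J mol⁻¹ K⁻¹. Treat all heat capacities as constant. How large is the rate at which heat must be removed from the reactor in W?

Q_out = 21900 W

Extent of reaction ξ = 0.443 × 2120 = 939.16 mol/h
Reaction term: ξ·ΔH°_rxn = 939.16 × -60.6 = -56913 kJ/h
Sensible, feed 181→25 °C: -59860 kJ/h
Outlet flows (mol/h): A 1180.8, B 1878.3
Sensible, products 25→126 °C: 38111 kJ/h
Q = ΔH = -78663 kJ/h = -21.851 kW
Heat removed = 21851 W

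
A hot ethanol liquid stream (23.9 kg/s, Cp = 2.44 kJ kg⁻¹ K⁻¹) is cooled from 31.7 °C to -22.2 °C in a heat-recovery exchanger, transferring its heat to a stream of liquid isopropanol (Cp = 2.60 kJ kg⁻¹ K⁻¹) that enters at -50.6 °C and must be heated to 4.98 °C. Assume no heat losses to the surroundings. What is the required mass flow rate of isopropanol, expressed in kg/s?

Heat released by hot stream: Q = 23.9 × 2.44 × (31.7 − -22.2) = 3143.2 kJ/s
Energy balance on cold side (adiabatic exchanger): Q = ṁ_c·Cp_c·(T_c,out − T_c,in)
ṁ_c = 3143.2 / [2.60 × (4.98 − -50.6)] = 21.751 kg/s

ṁ_c = 21.8 kg/s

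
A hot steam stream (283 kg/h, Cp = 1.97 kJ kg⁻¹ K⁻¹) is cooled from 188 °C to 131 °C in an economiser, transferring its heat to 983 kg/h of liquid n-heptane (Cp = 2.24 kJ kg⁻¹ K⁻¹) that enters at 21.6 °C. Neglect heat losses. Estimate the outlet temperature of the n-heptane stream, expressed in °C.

Heat released by hot stream: Q = 283 × 1.97 × (188 − 131) = 31778 kJ/h
Energy balance on cold side (adiabatic exchanger): Q = ṁ_c·Cp_c·(T_c,out − T_c,in)
T_c,out = 21.6 + 31778/(983 × 2.24) = 36.032 °C

T_c,out = 36.0 °C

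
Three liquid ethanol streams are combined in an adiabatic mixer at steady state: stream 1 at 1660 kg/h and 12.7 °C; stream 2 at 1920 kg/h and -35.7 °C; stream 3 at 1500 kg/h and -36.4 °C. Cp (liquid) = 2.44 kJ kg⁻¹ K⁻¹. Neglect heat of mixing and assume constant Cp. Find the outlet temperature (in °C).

T_out = -20.1 °C

Energy balance with Q = 0: Σ ṁᵢCp,ᵢ(T_out − Tᵢ) = 0
T_out = Σ ṁᵢCp,ᵢTᵢ / Σ ṁᵢCp,ᵢ
      = -249030 / 12395 = -20.091 °C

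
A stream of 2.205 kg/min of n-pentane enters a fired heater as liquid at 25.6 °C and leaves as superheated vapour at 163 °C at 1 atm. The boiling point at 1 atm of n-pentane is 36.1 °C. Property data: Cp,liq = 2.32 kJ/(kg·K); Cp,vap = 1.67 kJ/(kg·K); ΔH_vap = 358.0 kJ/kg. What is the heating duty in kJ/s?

liquid 25.6→36.1 °C: 24.36 kJ/kg
vaporisation at 36.1 °C: 358 kJ/kg
vapour 36.1→163 °C: 211.92 kJ/kg
Δh = 24.36 + 358 + 211.92 = 594.28 kJ/kg
Q = ṁ·Δh = 2.205 kg/min × 594.28 kJ/kg = 1310.4 kJ/min
|Q| = 21.84 kW

Q = 21.8 kJ/s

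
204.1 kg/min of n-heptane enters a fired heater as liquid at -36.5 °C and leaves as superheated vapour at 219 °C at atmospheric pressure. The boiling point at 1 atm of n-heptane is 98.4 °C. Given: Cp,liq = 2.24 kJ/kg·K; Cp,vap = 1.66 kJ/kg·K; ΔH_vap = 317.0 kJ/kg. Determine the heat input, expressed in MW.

Q = 2.79 MW

liquid -36.5→98.4 °C: 302.18 kJ/kg
vaporisation at 98.4 °C: 317 kJ/kg
vapour 98.4→219 °C: 200.2 kJ/kg
Δh = 302.18 + 317 + 200.2 = 819.37 kJ/kg
Q = ṁ·Δh = 204.1 kg/min × 819.37 kJ/kg = 167230 kJ/min
|Q| = 2787.2 kW = 2.7872 MW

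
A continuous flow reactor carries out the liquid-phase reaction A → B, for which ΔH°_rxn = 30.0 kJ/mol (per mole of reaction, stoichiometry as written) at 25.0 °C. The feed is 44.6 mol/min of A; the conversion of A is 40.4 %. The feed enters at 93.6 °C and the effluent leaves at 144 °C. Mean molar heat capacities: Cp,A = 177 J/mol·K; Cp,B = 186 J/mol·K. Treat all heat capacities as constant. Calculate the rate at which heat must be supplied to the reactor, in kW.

Extent of reaction ξ = 0.404 × 44.6 = 18.018 mol/min
Reaction term: ξ·ΔH°_rxn = 18.018 × 30.0 = 540.55 kJ/min
Sensible, feed 93.6→25 °C: -541.54 kJ/min
Outlet flows (mol/min): A 26.582, B 18.018
Sensible, products 25→144 °C: 958.71 kJ/min
Q = ΔH = 957.72 kJ/min = 15.962 kW
Heat supplied = 15.962 kW

Q_in = 16.0 kW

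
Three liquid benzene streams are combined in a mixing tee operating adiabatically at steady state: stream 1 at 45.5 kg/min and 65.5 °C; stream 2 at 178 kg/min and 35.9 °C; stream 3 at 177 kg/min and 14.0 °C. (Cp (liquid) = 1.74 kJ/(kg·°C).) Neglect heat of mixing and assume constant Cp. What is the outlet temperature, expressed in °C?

No heat crosses the boundary, so H_out = H_in.
T_out = Σ ṁᵢCp,ᵢTᵢ / Σ ṁᵢCp,ᵢ
      = 20616 / 696.87 = 29.584 °C

T_out = 29.6 °C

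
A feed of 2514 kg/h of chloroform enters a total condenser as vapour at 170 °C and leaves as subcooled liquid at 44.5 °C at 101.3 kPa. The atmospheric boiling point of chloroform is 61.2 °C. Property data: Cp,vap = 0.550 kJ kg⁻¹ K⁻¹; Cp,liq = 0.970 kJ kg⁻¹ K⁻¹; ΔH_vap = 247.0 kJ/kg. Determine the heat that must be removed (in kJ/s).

Q_c = 226 kJ/s

vapour 170→61.2 °C: -59.84 kJ/kg
condensation at 61.2 °C: -247 kJ/kg
liquid 61.2→44.5 °C: -16.199 kJ/kg
Δh = -59.84 + -247 + -16.199 = -323.04 kJ/kg
Q = ṁ·Δh = 2514 kg/h × -323.04 kJ/kg = -812120 kJ/h
|Q| = 225.59 kW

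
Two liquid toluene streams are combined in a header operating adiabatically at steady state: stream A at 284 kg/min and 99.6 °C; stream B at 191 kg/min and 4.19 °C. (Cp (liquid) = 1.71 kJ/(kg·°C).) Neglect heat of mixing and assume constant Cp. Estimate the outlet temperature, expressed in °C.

No heat crosses the boundary, so H_out = H_in.
Σ ṁᵢCp,ᵢTᵢ = 284×1.71×99.6 + 191×1.71×4.19 = 49738
Σ ṁᵢCp,ᵢ = 284×1.71 + 191×1.71 = 812.25
T_out = 49738 / 812.25 = 61.235 °C

T_out = 61.2 °C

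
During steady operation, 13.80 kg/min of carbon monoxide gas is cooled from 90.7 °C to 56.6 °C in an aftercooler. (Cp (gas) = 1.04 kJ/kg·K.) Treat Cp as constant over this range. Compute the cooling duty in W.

Q = ṁ·Cp·ΔT = 13.80 × 1.04 × (56.6 − 90.7) = -489.4 kJ/min
Converting: 489.4 / 60 s = 8.1567 kW
Cooling duty = 8156.7 W

Q_c = 8160 W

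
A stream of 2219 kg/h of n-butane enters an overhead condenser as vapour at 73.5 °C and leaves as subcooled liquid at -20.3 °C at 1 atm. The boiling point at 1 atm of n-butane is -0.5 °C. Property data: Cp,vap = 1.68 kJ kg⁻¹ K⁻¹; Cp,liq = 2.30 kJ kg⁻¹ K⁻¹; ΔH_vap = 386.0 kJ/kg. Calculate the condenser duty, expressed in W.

vapour 73.5→-0.5 °C: -124.32 kJ/kg
condensation at -0.5 °C: -386 kJ/kg
liquid -0.5→-20.3 °C: -45.54 kJ/kg
Δh = -124.32 + -386 + -45.54 = -555.86 kJ/kg
Q = ṁ·Δh = 2219 kg/h × -555.86 kJ/kg = -1.2335e+06 kJ/h
|Q| = 342.63 kW = 342630 W

Q_c = 343000 W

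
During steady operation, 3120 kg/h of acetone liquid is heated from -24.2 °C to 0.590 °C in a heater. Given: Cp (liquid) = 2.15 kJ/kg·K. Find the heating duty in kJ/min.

Q = ṁ·Cp·ΔT = 3120 × 2.15 × (0.590 − -24.2) = 166290 kJ/h
Converting: 166290 / 3600 s = 46.192 kW
Heating duty = 2771.5 kJ/min

Q = 2770 kJ/min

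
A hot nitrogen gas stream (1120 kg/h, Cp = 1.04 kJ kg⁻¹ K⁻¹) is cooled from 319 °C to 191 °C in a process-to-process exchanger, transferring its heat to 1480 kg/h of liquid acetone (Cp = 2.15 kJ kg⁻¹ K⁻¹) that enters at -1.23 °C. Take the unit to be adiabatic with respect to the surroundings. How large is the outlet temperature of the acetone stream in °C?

T_c,out = 45.6 °C

Heat released by hot stream: Q = 1120 × 1.04 × (319 − 191) = 149090 kJ/h
Energy balance on cold side (adiabatic exchanger): Q = ṁ_c·Cp_c·(T_c,out − T_c,in)
T_c,out = -1.23 + 149090/(1480 × 2.15) = 45.626 °C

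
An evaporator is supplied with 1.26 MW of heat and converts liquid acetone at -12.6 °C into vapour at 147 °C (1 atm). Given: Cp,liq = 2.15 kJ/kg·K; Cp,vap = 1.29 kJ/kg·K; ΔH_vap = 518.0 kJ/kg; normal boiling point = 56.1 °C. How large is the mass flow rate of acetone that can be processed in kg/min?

Δh = 2.15×(56.1−-12.6) + 518.0 + 1.29×(147−56.1) = 782.97 kJ/kg
Q = 1.26 MW = 1260 kJ/s = 75600 kJ/min
ṁ = Q/Δh = 75600 / 782.97 = 96.556 kg/min

ṁ = 96.6 kg/min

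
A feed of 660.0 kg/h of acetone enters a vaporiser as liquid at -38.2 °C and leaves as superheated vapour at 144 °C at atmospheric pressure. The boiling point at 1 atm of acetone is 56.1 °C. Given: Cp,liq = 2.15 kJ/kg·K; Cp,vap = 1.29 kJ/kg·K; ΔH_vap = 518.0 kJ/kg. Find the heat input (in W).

liquid -38.2→56.1 °C: 202.75 kJ/kg
vaporisation at 56.1 °C: 518 kJ/kg
vapour 56.1→144 °C: 113.39 kJ/kg
Δh = 202.75 + 518 + 113.39 = 834.14 kJ/kg
Q = ṁ·Δh = 660.0 kg/h × 834.14 kJ/kg = 550530 kJ/h
|Q| = 152.92 kW = 152920 W

Q = 153000 W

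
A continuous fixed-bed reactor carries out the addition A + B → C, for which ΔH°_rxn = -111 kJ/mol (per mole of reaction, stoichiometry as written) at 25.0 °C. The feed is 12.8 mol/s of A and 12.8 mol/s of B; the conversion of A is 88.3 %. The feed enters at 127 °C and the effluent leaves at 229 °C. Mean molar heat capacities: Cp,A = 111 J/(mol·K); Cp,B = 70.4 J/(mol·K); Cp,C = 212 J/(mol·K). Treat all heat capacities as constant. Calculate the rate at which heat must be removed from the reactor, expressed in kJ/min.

Q_out = 56800 kJ/min

Extent of reaction ξ = 0.883 × 12.8 = 11.302 mol/s
Reaction term: ξ·ΔH°_rxn = 11.302 × -111 = -1254.6 kJ/s
Sensible, feed 127→25 °C: -236.84 kJ/s
Outlet flows (mol/s): A 1.4976, B 1.4976, C 11.302
Sensible, products 25→229 °C: 544.23 kJ/s
Q = ΔH = -947.18 kJ/s = -947.18 kW
Heat removed = 56831 kJ/min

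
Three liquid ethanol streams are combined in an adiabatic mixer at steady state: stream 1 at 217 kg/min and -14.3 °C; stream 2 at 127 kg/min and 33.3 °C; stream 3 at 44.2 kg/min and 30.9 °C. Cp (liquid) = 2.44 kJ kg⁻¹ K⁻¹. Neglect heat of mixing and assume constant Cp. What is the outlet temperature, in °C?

T_out = 6.42 °C

Adiabatic, steady state ⇒ Σ ṁᵢCp,ᵢ(T_out − Tᵢ) = 0
T_out = Σ ṁᵢCp,ᵢTᵢ / Σ ṁᵢCp,ᵢ
      = 6079.9 / 947.21 = 6.4188 °C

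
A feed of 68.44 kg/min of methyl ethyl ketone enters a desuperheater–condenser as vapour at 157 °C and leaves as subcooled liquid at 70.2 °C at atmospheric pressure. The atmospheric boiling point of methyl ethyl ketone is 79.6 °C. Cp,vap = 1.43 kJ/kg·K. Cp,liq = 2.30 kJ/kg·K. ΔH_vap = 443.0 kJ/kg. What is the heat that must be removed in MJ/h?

Q_c = 2360 MJ/h

vapour 157→79.6 °C: -110.68 kJ/kg
condensation at 79.6 °C: -443 kJ/kg
liquid 79.6→70.2 °C: -21.62 kJ/kg
Δh = -110.68 + -443 + -21.62 = -575.3 kJ/kg
Q = ṁ·Δh = 68.44 kg/min × -575.3 kJ/kg = -39374 kJ/min
|Q| = 656.23 kW = 2362.4 MJ/h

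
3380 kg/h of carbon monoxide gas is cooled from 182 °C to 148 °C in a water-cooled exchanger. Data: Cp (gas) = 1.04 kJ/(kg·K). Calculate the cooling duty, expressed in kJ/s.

Q_c = 33.2 kJ/s

Q = ṁ·Cp·ΔT = 3380 × 1.04 × (148 − 182) = -119520 kJ/h
Converting: 119520 / 3600 s = 33.199 kW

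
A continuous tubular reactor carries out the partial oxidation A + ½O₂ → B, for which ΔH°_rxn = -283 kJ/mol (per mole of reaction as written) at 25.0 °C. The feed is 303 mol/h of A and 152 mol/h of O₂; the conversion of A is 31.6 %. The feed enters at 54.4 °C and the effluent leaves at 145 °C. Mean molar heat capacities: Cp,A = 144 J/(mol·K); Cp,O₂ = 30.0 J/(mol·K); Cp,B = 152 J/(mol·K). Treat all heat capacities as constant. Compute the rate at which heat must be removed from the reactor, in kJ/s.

Extent of reaction ξ = 0.316 × 303 = 95.748 mol/h
Reaction term: ξ·ΔH°_rxn = 95.748 × -283 = -27097 kJ/h
Sensible, feed 54.4→25 °C: -1416.8 kJ/h
Outlet flows (mol/h): A 207.25, O₂ 104.13, B 95.748
Sensible, products 25→145 °C: 5702.6 kJ/h
Q = ΔH = -22811 kJ/h = -6.3364 kW
Heat removed = 6.3364 kJ/s

Q_out = 6.34 kJ/s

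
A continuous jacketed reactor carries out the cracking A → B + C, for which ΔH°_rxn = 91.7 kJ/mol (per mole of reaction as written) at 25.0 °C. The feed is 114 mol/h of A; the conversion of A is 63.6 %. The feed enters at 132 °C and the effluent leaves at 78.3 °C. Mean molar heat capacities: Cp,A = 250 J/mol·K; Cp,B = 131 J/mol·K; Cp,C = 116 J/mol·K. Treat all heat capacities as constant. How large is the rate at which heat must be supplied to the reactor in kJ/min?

Extent of reaction ξ = 0.636 × 114 = 72.504 mol/h
Reaction term: ξ·ΔH°_rxn = 72.504 × 91.7 = 6648.6 kJ/h
Sensible, feed 132→25 °C: -3049.5 kJ/h
Outlet flows (mol/h): A 41.496, B 72.504, C 72.504
Sensible, products 25→78.3 °C: 1507.5 kJ/h
Q = ΔH = 5106.6 kJ/h = 1.4185 kW
Heat supplied = 85.11 kJ/min

Q_in = 85.1 kJ/min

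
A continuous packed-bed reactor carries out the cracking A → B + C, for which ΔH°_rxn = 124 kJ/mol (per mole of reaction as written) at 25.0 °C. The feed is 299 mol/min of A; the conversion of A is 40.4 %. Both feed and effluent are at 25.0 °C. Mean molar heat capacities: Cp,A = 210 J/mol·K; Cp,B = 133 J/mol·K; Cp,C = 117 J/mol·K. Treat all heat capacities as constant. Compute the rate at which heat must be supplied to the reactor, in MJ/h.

Extent of reaction ξ = 0.404 × 299 = 120.8 mol/min
Reaction term: ξ·ΔH°_rxn = 120.8 × 124 = 14979 kJ/min
Q = ΔH = 14979 kJ/min = 249.65 kW
Heat supplied = 898.72 MJ/h

Q_in = 899 MJ/h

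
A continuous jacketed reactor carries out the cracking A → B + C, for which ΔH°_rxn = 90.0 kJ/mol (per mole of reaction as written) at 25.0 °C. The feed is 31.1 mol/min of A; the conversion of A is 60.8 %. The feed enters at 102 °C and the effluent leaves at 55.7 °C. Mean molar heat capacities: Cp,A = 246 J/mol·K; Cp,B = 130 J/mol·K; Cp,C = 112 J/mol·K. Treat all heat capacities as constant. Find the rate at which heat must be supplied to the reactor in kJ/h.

Q_in = 80700 kJ/h

Extent of reaction ξ = 0.608 × 31.1 = 18.909 mol/min
Reaction term: ξ·ΔH°_rxn = 18.909 × 90.0 = 1701.8 kJ/min
Sensible, feed 102→25 °C: -589.1 kJ/min
Outlet flows (mol/min): A 12.191, B 18.909, C 18.909
Sensible, products 25→55.7 °C: 232.55 kJ/min
Q = ΔH = 1345.2 kJ/min = 22.421 kW
Heat supplied = 80715 kJ/h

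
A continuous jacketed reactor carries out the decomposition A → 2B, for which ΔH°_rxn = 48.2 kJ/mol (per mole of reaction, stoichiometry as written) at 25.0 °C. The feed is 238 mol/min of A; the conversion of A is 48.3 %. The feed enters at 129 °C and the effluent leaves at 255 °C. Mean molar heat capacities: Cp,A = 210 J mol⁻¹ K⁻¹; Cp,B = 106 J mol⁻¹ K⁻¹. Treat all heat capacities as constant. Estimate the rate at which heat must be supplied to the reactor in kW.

Q_in = 198 kW

Extent of reaction ξ = 0.483 × 238 = 114.95 mol/min
Reaction term: ξ·ΔH°_rxn = 114.95 × 48.2 = 5540.8 kJ/min
Sensible, feed 129→25 °C: -5197.9 kJ/min
Outlet flows (mol/min): A 123.05, B 229.91
Sensible, products 25→255 °C: 11548 kJ/min
Q = ΔH = 11891 kJ/min = 198.19 kW
Heat supplied = 198.19 kW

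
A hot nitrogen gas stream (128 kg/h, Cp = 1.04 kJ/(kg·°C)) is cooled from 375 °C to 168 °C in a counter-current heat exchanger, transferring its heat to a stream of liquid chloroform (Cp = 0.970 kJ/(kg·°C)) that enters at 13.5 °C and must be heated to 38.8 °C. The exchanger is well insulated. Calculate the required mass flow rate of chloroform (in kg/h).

Heat released by hot stream: Q = 128 × 1.04 × (375 − 168) = 27556 kJ/h
Energy balance on cold side (adiabatic exchanger): Q = ṁ_c·Cp_c·(T_c,out − T_c,in)
ṁ_c = 27556 / [0.970 × (38.8 − 13.5)] = 1122.8 kg/h

ṁ_c = 1120 kg/h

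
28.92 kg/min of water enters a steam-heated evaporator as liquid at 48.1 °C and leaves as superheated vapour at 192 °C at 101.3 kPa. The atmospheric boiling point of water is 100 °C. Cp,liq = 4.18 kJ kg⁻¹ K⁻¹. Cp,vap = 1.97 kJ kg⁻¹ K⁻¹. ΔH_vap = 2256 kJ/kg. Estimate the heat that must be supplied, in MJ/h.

liquid 48.1→100 °C: 216.94 kJ/kg
vaporisation at 100 °C: 2256 kJ/kg
vapour 100→192 °C: 181.24 kJ/kg
Δh = 216.94 + 2256 + 181.24 = 2654.2 kJ/kg
Q = ṁ·Δh = 28.92 kg/min × 2654.2 kJ/kg = 76759 kJ/min
|Q| = 1279.3 kW = 4605.5 MJ/h

Q = 4610 MJ/h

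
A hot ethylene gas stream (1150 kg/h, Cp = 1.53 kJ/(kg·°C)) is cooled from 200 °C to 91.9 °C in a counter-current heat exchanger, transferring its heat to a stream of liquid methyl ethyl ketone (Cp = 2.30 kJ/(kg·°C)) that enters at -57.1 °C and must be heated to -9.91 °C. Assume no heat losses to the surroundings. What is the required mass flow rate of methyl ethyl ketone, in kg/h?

ṁ_c = 1750 kg/h

Heat released by hot stream: Q = 1150 × 1.53 × (200 − 91.9) = 190200 kJ/h
Energy balance on cold side (adiabatic exchanger): Q = ṁ_c·Cp_c·(T_c,out − T_c,in)
ṁ_c = 190200 / [2.30 × (-9.91 − -57.1)] = 1752.4 kg/h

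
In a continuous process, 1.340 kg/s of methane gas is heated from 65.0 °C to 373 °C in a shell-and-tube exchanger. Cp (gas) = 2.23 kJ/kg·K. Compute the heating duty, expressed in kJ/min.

Q = ṁ·Cp·ΔT = 1.340 × 2.23 × (373 − 65.0) = 920.37 kJ/s
Heating duty = 55222 kJ/min

Q = 55200 kJ/min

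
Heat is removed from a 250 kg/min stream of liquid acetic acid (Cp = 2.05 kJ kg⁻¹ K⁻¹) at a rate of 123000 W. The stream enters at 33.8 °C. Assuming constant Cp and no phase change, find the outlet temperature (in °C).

Q = 123000 W = 7380 kJ/min
ΔT = Q/(ṁ·Cp) = 7380/(250×2.05) = 14.4 K
T_out = 33.8 − 14.4 = 19.4 °C

T_out = 19.4 °C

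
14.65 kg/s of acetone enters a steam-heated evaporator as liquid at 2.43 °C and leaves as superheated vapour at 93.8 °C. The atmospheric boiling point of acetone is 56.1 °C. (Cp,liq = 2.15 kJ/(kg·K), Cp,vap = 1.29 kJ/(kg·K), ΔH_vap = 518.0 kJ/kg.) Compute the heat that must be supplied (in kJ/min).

liquid 2.43→56.1 °C: 115.39 kJ/kg
vaporisation at 56.1 °C: 518 kJ/kg
vapour 56.1→93.8 °C: 48.633 kJ/kg
Δh = 115.39 + 518 + 48.633 = 682.02 kJ/kg
Q = ṁ·Δh = 14.65 kg/s × 682.02 kJ/kg = 9991.6 kJ/s
|Q| = 9991.6 kW = 599500 kJ/min

Q = 599000 kJ/min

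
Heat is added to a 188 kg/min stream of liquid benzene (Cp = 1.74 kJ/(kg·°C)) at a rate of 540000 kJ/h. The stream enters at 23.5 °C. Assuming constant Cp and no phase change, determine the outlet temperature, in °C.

Q = 540000 kJ/h = 9000 kJ/min
ΔT = Q/(ṁ·Cp) = 9000/(188×1.74) = 27.513 K
T_out = 23.5 + 27.513 = 51.013 °C

T_out = 51.0 °C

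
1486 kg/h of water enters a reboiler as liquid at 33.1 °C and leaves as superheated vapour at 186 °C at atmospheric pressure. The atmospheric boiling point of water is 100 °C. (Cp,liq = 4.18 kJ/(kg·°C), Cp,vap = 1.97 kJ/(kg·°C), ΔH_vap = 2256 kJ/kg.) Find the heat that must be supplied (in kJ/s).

Q = 1120 kJ/s

liquid 33.1→100 °C: 279.64 kJ/kg
vaporisation at 100 °C: 2256 kJ/kg
vapour 100→186 °C: 169.42 kJ/kg
Δh = 279.64 + 2256 + 169.42 = 2705.1 kJ/kg
Q = ṁ·Δh = 1486 kg/h × 2705.1 kJ/kg = 4.0197e+06 kJ/h
|Q| = 1116.6 kW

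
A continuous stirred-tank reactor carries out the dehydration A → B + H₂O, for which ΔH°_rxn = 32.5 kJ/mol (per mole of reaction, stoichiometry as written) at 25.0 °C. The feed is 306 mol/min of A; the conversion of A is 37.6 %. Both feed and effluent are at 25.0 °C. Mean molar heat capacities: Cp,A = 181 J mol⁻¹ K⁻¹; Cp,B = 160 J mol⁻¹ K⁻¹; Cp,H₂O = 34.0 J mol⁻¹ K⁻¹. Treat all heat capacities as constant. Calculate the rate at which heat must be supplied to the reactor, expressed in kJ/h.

Extent of reaction ξ = 0.376 × 306 = 115.06 mol/min
Reaction term: ξ·ΔH°_rxn = 115.06 × 32.5 = 3739.3 kJ/min
Q = ΔH = 3739.3 kJ/min = 62.322 kW
Heat supplied = 224360 kJ/h

Q_in = 224000 kJ/h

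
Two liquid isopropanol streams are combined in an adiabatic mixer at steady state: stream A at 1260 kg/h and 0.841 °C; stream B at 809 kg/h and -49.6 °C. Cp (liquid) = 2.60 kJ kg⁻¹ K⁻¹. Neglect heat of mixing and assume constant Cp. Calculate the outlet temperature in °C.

T_out = -18.9 °C

Energy balance with Q = 0: Σ ṁᵢCp,ᵢ(T_out − Tᵢ) = 0
Σ ṁᵢCp,ᵢTᵢ = 1260×2.60×0.841 + 809×2.60×-49.6 = -101570
Σ ṁᵢCp,ᵢ = 1260×2.60 + 809×2.60 = 5379.4
T_out = -101570 / 5379.4 = -18.882 °C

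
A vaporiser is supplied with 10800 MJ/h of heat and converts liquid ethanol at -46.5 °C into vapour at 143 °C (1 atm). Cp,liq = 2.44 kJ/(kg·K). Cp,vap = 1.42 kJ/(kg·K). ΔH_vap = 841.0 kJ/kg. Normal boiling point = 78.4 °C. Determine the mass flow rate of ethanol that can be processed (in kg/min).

Δh = 2.44×(78.4−-46.5) + 841.0 + 1.42×(143−78.4) = 1237.5 kJ/kg
Q = 10800 MJ/h = 3000 kJ/s = 180000 kJ/min
ṁ = Q/Δh = 180000 / 1237.5 = 145.46 kg/min

ṁ = 145 kg/min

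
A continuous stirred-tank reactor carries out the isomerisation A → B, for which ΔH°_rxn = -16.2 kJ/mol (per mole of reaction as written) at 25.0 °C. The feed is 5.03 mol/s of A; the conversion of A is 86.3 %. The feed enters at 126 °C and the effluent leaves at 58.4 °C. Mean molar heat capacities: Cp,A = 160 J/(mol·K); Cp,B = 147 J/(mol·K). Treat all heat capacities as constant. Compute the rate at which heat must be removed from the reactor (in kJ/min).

Q_out = 7600 kJ/min

Extent of reaction ξ = 0.863 × 5.03 = 4.3409 mol/s
Reaction term: ξ·ΔH°_rxn = 4.3409 × -16.2 = -70.322 kJ/s
Sensible, feed 126→25 °C: -81.285 kJ/s
Outlet flows (mol/s): A 0.68911, B 4.3409
Sensible, products 25→58.4 °C: 24.996 kJ/s
Q = ΔH = -126.61 kJ/s = -126.61 kW
Heat removed = 7596.7 kJ/min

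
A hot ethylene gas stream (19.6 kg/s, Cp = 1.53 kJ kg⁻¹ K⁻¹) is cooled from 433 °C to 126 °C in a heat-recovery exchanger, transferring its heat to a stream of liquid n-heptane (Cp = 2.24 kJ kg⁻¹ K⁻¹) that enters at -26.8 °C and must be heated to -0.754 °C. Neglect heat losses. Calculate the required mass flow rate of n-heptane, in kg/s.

Heat released by hot stream: Q = 19.6 × 1.53 × (433 − 126) = 9206.3 kJ/s
Energy balance on cold side (adiabatic exchanger): Q = ṁ_c·Cp_c·(T_c,out − T_c,in)
ṁ_c = 9206.3 / [2.24 × (-0.754 − -26.8)] = 157.8 kg/s

ṁ_c = 158 kg/s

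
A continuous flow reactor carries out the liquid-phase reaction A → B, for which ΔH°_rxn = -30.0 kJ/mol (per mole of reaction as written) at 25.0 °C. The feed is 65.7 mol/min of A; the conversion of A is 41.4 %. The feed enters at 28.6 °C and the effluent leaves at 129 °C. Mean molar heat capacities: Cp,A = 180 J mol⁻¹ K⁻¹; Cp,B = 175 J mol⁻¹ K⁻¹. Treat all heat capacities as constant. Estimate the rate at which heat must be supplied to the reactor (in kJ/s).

Extent of reaction ξ = 0.414 × 65.7 = 27.2 mol/min
Reaction term: ξ·ΔH°_rxn = 27.2 × -30.0 = -815.99 kJ/min
Sensible, feed 28.6→25 °C: -42.574 kJ/min
Outlet flows (mol/min): A 38.5, B 27.2
Sensible, products 25→129 °C: 1215.8 kJ/min
Q = ΔH = 357.19 kJ/min = 5.9532 kW
Heat supplied = 5.9532 kJ/s

Q_in = 5.95 kJ/s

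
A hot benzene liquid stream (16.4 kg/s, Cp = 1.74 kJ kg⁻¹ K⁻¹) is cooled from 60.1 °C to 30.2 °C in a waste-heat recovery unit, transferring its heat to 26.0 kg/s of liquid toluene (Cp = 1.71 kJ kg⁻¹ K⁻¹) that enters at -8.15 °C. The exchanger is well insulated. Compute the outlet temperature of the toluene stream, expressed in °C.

T_c,out = 11.0 °C

Heat released by hot stream: Q = 16.4 × 1.74 × (60.1 − 30.2) = 853.23 kJ/s
Energy balance on cold side (adiabatic exchanger): Q = ṁ_c·Cp_c·(T_c,out − T_c,in)
T_c,out = -8.15 + 853.23/(26.0 × 1.71) = 11.041 °C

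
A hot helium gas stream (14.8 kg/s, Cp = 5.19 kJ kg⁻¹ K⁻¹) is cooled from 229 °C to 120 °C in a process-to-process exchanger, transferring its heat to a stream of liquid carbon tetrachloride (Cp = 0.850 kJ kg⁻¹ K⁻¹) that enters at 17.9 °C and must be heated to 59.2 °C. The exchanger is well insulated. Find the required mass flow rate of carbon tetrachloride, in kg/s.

ṁ_c = 238 kg/s

Heat released by hot stream: Q = 14.8 × 5.19 × (229 − 120) = 8372.5 kJ/s
Energy balance on cold side (adiabatic exchanger): Q = ṁ_c·Cp_c·(T_c,out − T_c,in)
ṁ_c = 8372.5 / [0.850 × (59.2 − 17.9)] = 238.5 kg/s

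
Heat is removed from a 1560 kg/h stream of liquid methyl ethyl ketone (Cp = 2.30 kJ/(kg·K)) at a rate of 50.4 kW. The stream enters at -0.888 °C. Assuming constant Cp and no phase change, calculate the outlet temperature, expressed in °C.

T_out = -51.5 °C

Q = 50.4 kW = 181440 kJ/h
ΔT = Q/(ṁ·Cp) = 181440/(1560×2.30) = 50.569 K
T_out = -0.888 − 50.569 = -51.457 °C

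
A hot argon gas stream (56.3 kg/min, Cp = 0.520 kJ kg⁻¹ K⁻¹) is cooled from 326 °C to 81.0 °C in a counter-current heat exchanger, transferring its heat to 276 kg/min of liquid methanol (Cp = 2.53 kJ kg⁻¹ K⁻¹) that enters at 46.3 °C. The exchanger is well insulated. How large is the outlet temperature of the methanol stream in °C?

Heat released by hot stream: Q = 56.3 × 0.520 × (326 − 81.0) = 7172.6 kJ/min
Energy balance on cold side (adiabatic exchanger): Q = ṁ_c·Cp_c·(T_c,out − T_c,in)
T_c,out = 46.3 + 7172.6/(276 × 2.53) = 56.572 °C

T_c,out = 56.6 °C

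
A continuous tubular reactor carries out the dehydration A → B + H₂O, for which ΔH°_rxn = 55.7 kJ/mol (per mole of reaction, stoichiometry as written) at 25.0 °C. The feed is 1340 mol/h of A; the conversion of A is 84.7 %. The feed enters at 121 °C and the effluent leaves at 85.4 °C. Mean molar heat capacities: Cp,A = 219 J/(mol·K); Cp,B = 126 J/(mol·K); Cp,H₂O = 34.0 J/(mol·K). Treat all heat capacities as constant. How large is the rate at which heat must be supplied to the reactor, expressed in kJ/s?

Extent of reaction ξ = 0.847 × 1340 = 1135 mol/h
Reaction term: ξ·ΔH°_rxn = 1135 × 55.7 = 63218 kJ/h
Sensible, feed 121→25 °C: -28172 kJ/h
Outlet flows (mol/h): A 205.02, B 1135, H₂O 1135
Sensible, products 25→85.4 °C: 13680 kJ/h
Q = ΔH = 48727 kJ/h = 13.535 kW
Heat supplied = 13.535 kJ/s

Q_in = 13.5 kJ/s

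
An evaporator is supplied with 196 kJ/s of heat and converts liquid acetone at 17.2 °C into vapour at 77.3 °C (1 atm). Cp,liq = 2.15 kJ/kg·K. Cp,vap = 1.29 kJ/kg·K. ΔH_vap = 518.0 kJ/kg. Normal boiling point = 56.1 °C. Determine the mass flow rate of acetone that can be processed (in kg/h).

Δh = 2.15×(56.1−17.2) + 518.0 + 1.29×(77.3−56.1) = 628.98 kJ/kg
Q = 196 kJ/s = 196 kJ/s = 705600 kJ/h
ṁ = Q/Δh = 705600 / 628.98 = 1121.8 kg/h

ṁ = 1120 kg/h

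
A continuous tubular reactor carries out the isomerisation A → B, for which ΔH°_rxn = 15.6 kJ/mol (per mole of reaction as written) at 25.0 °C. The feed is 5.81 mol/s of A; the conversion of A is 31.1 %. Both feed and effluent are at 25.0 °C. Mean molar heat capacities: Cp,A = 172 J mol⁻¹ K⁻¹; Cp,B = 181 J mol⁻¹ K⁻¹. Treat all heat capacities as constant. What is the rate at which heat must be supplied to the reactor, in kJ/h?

Q_in = 101000 kJ/h

Extent of reaction ξ = 0.311 × 5.81 = 1.8069 mol/s
Reaction term: ξ·ΔH°_rxn = 1.8069 × 15.6 = 28.188 kJ/s
Q = ΔH = 28.188 kJ/s = 28.188 kW
Heat supplied = 101480 kJ/h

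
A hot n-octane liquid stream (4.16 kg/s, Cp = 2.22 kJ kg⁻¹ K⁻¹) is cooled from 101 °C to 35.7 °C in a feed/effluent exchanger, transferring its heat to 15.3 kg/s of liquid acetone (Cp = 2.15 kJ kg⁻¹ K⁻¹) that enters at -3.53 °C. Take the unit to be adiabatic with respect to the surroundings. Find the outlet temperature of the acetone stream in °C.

Heat released by hot stream: Q = 4.16 × 2.22 × (101 − 35.7) = 603.06 kJ/s
Energy balance on cold side (adiabatic exchanger): Q = ṁ_c·Cp_c·(T_c,out − T_c,in)
T_c,out = -3.53 + 603.06/(15.3 × 2.15) = 14.803 °C

T_c,out = 14.8 °C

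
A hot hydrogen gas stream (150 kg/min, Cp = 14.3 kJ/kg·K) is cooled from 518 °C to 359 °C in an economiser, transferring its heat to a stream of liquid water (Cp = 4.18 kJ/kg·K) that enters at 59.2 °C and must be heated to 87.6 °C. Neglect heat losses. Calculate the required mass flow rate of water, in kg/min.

Heat released by hot stream: Q = 150 × 14.3 × (518 − 359) = 341060 kJ/min
Energy balance on cold side (adiabatic exchanger): Q = ṁ_c·Cp_c·(T_c,out − T_c,in)
ṁ_c = 341060 / [4.18 × (87.6 − 59.2)] = 2873 kg/min

ṁ_c = 2870 kg/min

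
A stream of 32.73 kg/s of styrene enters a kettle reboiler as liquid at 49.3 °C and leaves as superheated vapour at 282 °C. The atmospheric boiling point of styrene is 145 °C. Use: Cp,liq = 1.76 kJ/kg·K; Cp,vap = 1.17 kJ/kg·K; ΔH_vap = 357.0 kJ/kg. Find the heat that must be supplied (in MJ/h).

liquid 49.3→145 °C: 168.43 kJ/kg
vaporisation at 145 °C: 357 kJ/kg
vapour 145→282 °C: 160.29 kJ/kg
Δh = 168.43 + 357 + 160.29 = 685.72 kJ/kg
Q = ṁ·Δh = 32.73 kg/s × 685.72 kJ/kg = 22444 kJ/s
|Q| = 22444 kW = 80797 MJ/h

Q = 80800 MJ/h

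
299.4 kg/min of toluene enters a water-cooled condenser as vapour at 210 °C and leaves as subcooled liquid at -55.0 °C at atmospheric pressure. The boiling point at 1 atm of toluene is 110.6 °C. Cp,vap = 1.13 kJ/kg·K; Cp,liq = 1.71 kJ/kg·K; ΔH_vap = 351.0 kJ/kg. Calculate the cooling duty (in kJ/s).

Q_c = 3730 kJ/s

vapour 210→110.6 °C: -112.32 kJ/kg
condensation at 110.6 °C: -351 kJ/kg
liquid 110.6→-55.0 °C: -283.18 kJ/kg
Δh = -112.32 + -351 + -283.18 = -746.5 kJ/kg
Q = ṁ·Δh = 299.4 kg/min × -746.5 kJ/kg = -223500 kJ/min
|Q| = 3725 kW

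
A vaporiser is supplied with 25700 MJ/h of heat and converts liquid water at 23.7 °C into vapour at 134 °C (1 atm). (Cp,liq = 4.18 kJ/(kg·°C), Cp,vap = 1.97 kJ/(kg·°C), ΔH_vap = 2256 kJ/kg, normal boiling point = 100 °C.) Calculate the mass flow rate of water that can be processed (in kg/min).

Δh = 4.18×(100−23.7) + 2256 + 1.97×(134−100) = 2641.9 kJ/kg
Q = 25700 MJ/h = 7138.9 kJ/s = 428330 kJ/min
ṁ = Q/Δh = 428330 / 2641.9 = 162.13 kg/min

ṁ = 162 kg/min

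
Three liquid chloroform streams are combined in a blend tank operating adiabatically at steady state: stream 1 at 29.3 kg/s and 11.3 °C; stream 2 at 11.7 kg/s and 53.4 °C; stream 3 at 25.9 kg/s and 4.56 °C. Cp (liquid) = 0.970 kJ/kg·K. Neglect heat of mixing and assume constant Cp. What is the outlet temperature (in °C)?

Adiabatic, steady state ⇒ Σ ṁᵢCp,ᵢ(T_out − Tᵢ) = 0
T_out = Σ ṁᵢCp,ᵢTᵢ / Σ ṁᵢCp,ᵢ
      = 1041.8 / 64.893 = 16.053 °C

T_out = 16.1 °C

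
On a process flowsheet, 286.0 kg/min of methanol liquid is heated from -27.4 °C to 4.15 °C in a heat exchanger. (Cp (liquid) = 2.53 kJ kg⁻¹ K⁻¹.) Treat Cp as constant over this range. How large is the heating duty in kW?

Q = ṁ·Cp·ΔT = 286.0 × 2.53 × (4.15 − -27.4) = 22829 kJ/min
Converting: 22829 / 60 s = 380.48 kW

Q = 380 kW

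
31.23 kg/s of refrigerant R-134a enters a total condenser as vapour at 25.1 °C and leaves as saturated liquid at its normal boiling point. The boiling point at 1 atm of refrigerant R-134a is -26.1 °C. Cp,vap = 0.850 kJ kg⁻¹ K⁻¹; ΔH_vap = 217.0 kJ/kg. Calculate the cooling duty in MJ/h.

vapour 25.1→-26.1 °C: -43.52 kJ/kg
condensation at -26.1 °C: -217 kJ/kg
Δh = -43.52 + -217 = -260.52 kJ/kg
Q = ṁ·Δh = 31.23 kg/s × -260.52 kJ/kg = -8136 kJ/s
|Q| = 8136 kW = 29290 MJ/h

Q_c = 29300 MJ/h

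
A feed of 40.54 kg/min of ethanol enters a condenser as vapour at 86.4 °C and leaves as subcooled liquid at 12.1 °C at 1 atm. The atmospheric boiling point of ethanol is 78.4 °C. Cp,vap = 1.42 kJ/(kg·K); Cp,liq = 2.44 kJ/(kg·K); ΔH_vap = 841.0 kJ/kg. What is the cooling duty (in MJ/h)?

vapour 86.4→78.4 °C: -11.36 kJ/kg
condensation at 78.4 °C: -841 kJ/kg
liquid 78.4→12.1 °C: -161.77 kJ/kg
Δh = -11.36 + -841 + -161.77 = -1014.1 kJ/kg
Q = ṁ·Δh = 40.54 kg/min × -1014.1 kJ/kg = -41113 kJ/min
|Q| = 685.22 kW = 2466.8 MJ/h

Q_c = 2470 MJ/h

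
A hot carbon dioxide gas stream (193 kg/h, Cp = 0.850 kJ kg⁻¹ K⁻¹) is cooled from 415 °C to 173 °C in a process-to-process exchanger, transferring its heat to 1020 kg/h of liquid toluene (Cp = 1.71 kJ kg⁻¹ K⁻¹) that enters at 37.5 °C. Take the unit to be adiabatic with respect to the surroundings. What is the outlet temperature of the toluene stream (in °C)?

Heat released by hot stream: Q = 193 × 0.850 × (415 − 173) = 39700 kJ/h
Energy balance on cold side (adiabatic exchanger): Q = ṁ_c·Cp_c·(T_c,out − T_c,in)
T_c,out = 37.5 + 39700/(1020 × 1.71) = 60.261 °C

T_c,out = 60.3 °C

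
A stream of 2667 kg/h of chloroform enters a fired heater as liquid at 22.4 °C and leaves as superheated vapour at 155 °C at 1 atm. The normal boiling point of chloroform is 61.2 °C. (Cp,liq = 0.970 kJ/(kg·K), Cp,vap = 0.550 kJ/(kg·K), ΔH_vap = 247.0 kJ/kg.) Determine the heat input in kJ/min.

liquid 22.4→61.2 °C: 37.636 kJ/kg
vaporisation at 61.2 °C: 247 kJ/kg
vapour 61.2→155 °C: 51.59 kJ/kg
Δh = 37.636 + 247 + 51.59 = 336.23 kJ/kg
Q = ṁ·Δh = 2667 kg/h × 336.23 kJ/kg = 896710 kJ/h
|Q| = 249.09 kW = 14945 kJ/min

Q = 14900 kJ/min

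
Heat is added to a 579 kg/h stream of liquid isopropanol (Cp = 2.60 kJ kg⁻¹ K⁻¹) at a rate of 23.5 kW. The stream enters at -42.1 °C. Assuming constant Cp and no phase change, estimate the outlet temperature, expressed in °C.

Q = 23.5 kW = 84600 kJ/h
ΔT = Q/(ṁ·Cp) = 84600/(579×2.60) = 56.198 K
T_out = -42.1 + 56.198 = 14.098 °C

T_out = 14.1 °C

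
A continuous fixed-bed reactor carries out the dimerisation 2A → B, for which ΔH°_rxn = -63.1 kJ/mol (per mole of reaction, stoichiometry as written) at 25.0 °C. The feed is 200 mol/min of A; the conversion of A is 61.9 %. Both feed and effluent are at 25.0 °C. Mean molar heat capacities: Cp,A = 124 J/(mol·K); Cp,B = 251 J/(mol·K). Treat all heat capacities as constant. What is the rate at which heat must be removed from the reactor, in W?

Extent of reaction ξ = 0.619 × 200 / 2 = 61.9 mol/min
Reaction term: ξ·ΔH°_rxn = 61.9 × -63.1 = -3905.9 kJ/min
Q = ΔH = -3905.9 kJ/min = -65.098 kW
Heat removed = 65098 W

Q_out = 65100 W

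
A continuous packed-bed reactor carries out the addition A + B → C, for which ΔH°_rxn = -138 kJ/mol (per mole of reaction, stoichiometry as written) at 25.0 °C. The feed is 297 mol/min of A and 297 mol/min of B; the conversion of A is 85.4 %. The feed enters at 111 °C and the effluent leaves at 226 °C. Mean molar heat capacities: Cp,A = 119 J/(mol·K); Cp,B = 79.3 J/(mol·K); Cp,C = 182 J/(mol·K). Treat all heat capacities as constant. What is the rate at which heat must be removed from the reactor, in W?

Q_out = 484000 W

Extent of reaction ξ = 0.854 × 297 = 253.64 mol/min
Reaction term: ξ·ΔH°_rxn = 253.64 × -138 = -35002 kJ/min
Sensible, feed 111→25 °C: -5065 kJ/min
Outlet flows (mol/min): A 43.362, B 43.362, C 253.64
Sensible, products 25→226 °C: 11007 kJ/min
Q = ΔH = -29060 kJ/min = -484.34 kW
Heat removed = 484340 W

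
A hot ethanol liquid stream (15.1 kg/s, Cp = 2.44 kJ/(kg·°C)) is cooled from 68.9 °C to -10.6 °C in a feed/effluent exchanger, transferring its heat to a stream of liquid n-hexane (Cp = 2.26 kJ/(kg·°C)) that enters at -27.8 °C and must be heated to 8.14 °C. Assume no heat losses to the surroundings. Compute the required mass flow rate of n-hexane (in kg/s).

ṁ_c = 36.1 kg/s

Heat released by hot stream: Q = 15.1 × 2.44 × (68.9 − -10.6) = 2929.1 kJ/s
Energy balance on cold side (adiabatic exchanger): Q = ṁ_c·Cp_c·(T_c,out − T_c,in)
ṁ_c = 2929.1 / [2.26 × (8.14 − -27.8)] = 36.062 kg/s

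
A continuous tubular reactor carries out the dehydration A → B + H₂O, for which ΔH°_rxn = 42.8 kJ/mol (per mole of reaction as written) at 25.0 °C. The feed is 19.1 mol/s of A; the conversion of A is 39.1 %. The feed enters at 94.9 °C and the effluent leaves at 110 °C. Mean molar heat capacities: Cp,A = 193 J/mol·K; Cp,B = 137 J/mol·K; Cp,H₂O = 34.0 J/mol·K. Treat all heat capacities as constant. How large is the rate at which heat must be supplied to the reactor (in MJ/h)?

Q_in = 1300 MJ/h

Extent of reaction ξ = 0.391 × 19.1 = 7.4681 mol/s
Reaction term: ξ·ΔH°_rxn = 7.4681 × 42.8 = 319.63 kJ/s
Sensible, feed 94.9→25 °C: -257.67 kJ/s
Outlet flows (mol/s): A 11.632, B 7.4681, H₂O 7.4681
Sensible, products 25→110 °C: 299.37 kJ/s
Q = ΔH = 361.33 kJ/s = 361.33 kW
Heat supplied = 1300.8 MJ/h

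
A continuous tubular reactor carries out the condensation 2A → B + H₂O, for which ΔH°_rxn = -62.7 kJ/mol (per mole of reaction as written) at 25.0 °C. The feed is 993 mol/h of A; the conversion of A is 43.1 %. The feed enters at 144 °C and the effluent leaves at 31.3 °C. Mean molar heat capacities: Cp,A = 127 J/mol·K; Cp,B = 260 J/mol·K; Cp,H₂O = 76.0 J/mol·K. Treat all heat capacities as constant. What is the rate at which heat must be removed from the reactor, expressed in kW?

Q_out = 7.64 kW

Extent of reaction ξ = 0.431 × 993 / 2 = 213.99 mol/h
Reaction term: ξ·ΔH°_rxn = 213.99 × -62.7 = -13417 kJ/h
Sensible, feed 144→25 °C: -15007 kJ/h
Outlet flows (mol/h): A 565.02, B 213.99, H₂O 213.99
Sensible, products 25→31.3 °C: 905.05 kJ/h
Q = ΔH = -27519 kJ/h = -7.6443 kW
Heat removed = 7.6443 kW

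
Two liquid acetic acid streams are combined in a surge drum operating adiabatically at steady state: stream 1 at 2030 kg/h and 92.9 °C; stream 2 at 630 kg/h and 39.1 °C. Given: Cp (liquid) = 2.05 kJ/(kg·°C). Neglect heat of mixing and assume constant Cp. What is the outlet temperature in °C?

T_out = 80.2 °C

Adiabatic, steady state ⇒ Σ ṁᵢCp,ᵢ(T_out − Tᵢ) = 0
Σ ṁᵢCp,ᵢTᵢ = 2030×2.05×92.9 + 630×2.05×39.1 = 437100
Σ ṁᵢCp,ᵢ = 2030×2.05 + 630×2.05 = 5453
T_out = 437100 / 5453 = 80.158 °C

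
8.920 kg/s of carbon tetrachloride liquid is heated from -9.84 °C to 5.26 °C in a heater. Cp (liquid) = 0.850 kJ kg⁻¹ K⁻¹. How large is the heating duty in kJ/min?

Q = 6870 kJ/min

Q = ṁ·Cp·ΔT = 8.920 × 0.850 × (5.26 − -9.84) = 114.49 kJ/s
Heating duty = 6869.3 kJ/min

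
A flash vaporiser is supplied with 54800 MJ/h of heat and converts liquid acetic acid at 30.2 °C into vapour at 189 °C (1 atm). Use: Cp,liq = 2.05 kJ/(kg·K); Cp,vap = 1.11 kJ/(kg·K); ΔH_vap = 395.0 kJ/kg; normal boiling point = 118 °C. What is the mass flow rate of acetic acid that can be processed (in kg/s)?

Δh = 2.05×(118−30.2) + 395.0 + 1.11×(189−118) = 653.8 kJ/kg
Q = 54800 MJ/h = 15222 kJ/s = 15222 kJ/s
ṁ = Q/Δh = 15222 / 653.8 = 23.283 kg/s

ṁ = 23.3 kg/s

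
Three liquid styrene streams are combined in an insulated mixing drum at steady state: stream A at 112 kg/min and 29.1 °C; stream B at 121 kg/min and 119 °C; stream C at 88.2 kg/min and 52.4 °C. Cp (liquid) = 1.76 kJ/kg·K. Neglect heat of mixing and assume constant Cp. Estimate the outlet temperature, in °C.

T_out = 69.4 °C

Adiabatic, steady state ⇒ Σ ṁᵢCp,ᵢ(T_out − Tᵢ) = 0
T_out = Σ ṁᵢCp,ᵢTᵢ / Σ ṁᵢCp,ᵢ
      = 39213 / 565.31 = 69.365 °C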